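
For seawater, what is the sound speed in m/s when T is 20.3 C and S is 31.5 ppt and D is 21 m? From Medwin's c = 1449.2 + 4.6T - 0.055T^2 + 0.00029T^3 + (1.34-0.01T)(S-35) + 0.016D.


c = 1449.2 + 4.6*20.3 - 0.055*20.3^2 + 0.00029*20.3^3 + (1.34 - 0.01*20.3)*(31.5 - 35) + 0.016*21 = 1518.7

1518.7 m/s


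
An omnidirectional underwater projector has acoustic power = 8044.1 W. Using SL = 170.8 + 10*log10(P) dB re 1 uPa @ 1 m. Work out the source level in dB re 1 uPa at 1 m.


SL = 170.8 + 10*log10(8044.1) = 170.8 + 39.05 = 209.85

209.85 dB


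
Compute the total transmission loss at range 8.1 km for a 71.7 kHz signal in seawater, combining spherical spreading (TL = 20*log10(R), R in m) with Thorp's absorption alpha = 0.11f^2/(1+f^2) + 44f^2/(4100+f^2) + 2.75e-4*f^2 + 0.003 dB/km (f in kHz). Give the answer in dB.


Step 1 (Thorp): alpha = 0.11*5140.89/(1+5140.89) + 44*5140.89/(4100+5140.89) + 2.75e-4*5140.89 + 0.003 = 26.0048 dB/km
Step 2: TL_spread = 20*log10(8100) = 78.17 dB
Step 3: TL_abs = alpha*R = 26.0048 * 8.1 = 210.64 dB
Step 4: TL_total = 78.17 + 210.64 = 288.81

288.81 dB


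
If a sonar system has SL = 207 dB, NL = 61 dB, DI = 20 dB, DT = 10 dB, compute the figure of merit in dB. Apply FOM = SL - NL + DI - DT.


156 dB


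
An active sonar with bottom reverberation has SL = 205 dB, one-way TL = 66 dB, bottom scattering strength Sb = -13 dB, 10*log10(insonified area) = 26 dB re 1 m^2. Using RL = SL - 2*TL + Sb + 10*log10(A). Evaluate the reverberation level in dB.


RL = SL - 2*TL + Sb + 10*log10(A) = 205 - 2*66 + (-13) + 26 = 86

86 dB


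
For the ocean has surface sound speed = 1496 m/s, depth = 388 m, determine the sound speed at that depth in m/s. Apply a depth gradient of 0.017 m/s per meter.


1502.596 m/s


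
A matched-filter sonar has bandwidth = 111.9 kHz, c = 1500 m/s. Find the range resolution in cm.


dR = c/(2*BW) = 1500 / (2 * 111.9e3) = 0.0067 m = 0.67 cm

0.67 cm


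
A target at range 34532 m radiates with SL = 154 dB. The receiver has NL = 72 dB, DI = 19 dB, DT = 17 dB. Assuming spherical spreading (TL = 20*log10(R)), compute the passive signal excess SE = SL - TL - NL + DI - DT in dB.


Step 1: TL = 20*log10(34532) = 90.76 dB
Step 2: SE = 154 - 90.76 - 72 + 19 - 17 = -6.76

-6.76 dB


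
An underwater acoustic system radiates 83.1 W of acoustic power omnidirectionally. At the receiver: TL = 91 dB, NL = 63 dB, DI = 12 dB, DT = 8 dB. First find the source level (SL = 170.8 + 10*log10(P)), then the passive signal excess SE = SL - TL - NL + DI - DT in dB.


Step 1: SL = 170.8 + 10*log10(83.1) = 190.0 dB
Step 2: SE = SL - TL - NL + DI - DT = 190.0 - 91 - 63 + 12 - 8 = 40.0

40.0 dB


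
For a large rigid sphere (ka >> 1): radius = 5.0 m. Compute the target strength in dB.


TS = 10*log10(5.0^2 / 4) = 10*log10(6.25) = 7.96

7.96 dB


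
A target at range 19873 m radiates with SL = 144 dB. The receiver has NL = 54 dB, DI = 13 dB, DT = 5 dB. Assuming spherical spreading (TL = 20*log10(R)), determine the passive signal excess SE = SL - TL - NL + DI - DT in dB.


12.03 dB


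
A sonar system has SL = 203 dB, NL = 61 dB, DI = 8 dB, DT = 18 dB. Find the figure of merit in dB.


FOM = SL - NL + DI - DT = 203 - 61 + 8 - 18 = 132

132 dB


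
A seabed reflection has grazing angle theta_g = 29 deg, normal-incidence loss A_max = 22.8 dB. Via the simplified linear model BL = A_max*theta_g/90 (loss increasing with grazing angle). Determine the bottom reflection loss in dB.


BL = A_max * theta_g / 90 = 22.8 * 29 / 90 = 7.35

7.35 dB


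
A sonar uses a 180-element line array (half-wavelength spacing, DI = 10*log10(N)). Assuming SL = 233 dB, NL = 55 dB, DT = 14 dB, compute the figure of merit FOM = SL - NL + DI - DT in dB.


186.55 dB


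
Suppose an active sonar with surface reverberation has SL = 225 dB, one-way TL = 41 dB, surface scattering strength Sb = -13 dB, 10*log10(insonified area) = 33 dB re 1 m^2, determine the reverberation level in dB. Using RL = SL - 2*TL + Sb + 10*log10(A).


163 dB


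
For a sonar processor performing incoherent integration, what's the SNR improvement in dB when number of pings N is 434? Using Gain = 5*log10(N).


13.19 dB


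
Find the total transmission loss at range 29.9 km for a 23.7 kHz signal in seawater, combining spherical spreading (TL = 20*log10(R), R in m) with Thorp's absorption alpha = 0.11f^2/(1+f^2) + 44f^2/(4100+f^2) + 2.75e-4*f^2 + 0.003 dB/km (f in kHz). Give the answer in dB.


Step 1 (Thorp): alpha = 0.11*561.69/(1+561.69) + 44*561.69/(4100+561.69) + 2.75e-4*561.69 + 0.003 = 5.5689 dB/km
Step 2: TL_spread = 20*log10(29900) = 89.51 dB
Step 3: TL_abs = alpha*R = 5.5689 * 29.9 = 166.51 dB
Step 4: TL_total = 89.51 + 166.51 = 256.02

256.02 dB


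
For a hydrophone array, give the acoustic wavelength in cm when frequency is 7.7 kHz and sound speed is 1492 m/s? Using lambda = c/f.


lambda = c/f = 1492 / 7700 = 0.1938 m = 19.38 cm

19.38 cm


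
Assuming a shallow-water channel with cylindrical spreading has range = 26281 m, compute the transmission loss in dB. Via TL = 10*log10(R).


44.2 dB


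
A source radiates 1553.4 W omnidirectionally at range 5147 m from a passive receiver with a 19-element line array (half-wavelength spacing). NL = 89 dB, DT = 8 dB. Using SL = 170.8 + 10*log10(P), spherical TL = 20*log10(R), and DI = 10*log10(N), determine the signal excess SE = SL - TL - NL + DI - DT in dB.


44.27 dB


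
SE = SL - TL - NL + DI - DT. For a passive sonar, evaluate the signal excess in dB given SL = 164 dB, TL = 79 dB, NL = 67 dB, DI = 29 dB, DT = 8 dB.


SE = SL - TL - NL + DI - DT = 164 - 79 - 67 + 29 - 8 = 39

39 dB


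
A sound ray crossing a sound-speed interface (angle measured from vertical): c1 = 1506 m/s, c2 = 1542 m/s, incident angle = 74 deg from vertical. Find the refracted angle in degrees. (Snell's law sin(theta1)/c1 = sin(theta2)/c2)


sin(theta2) = (c2/c1)*sin(theta1) = (1542/1506)*sin(74 deg) = 0.98424
theta2 = arcsin(0.98424) = 79.81

79.81 deg


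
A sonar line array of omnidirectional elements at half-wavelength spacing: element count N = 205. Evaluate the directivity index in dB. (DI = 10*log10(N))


DI = 10*log10(205) = 23.12

23.12 dB


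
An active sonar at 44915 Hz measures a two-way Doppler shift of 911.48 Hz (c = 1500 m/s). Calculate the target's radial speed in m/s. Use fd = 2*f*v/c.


From fd = 2*f*v/c, v = c*fd/(2*f) = 1500 * 911.48 / (2*44915) = 15.22

15.22 m/s


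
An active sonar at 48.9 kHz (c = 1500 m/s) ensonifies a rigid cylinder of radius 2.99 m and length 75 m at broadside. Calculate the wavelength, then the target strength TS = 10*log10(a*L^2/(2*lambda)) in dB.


Step 1: lambda = c/f = 1500/48900 = 0.03067 m
Step 2: TS = 10*log10(a*L^2/(2*lambda)) = 10*log10(2.99*75^2/(2*0.03067)) = 54.38

54.38 dB


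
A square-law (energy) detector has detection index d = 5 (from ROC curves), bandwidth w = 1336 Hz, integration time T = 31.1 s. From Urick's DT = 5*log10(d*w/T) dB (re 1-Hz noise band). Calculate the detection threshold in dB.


DT = 5*log10(d*w/T) = 5*log10(5 * 1336 / 31.1) = 5*log10(214.79) = 11.66

11.66 dB


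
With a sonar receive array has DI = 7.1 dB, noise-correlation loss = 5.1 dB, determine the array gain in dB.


2.0 dB


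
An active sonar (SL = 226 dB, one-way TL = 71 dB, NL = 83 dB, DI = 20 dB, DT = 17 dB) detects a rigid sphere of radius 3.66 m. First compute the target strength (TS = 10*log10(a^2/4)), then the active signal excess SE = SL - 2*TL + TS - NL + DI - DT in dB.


Step 1: TS = 10*log10(3.66^2/4) = 5.25 dB
Step 2: SE = SL - 2*TL + TS - NL + DI - DT = 226 - 2*71 + (5.25) - 83 + 20 - 17 = 9.25

9.25 dB


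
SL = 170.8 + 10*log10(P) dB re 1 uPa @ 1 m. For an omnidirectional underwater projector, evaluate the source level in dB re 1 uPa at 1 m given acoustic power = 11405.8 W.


SL = 170.8 + 10*log10(11405.8) = 170.8 + 40.57 = 211.37

211.37 dB


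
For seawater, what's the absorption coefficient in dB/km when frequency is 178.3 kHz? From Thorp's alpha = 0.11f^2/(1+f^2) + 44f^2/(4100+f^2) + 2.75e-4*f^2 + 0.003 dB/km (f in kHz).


47.829 dB/km


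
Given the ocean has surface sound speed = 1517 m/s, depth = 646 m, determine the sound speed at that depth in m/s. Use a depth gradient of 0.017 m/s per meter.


c = 1517 + 0.017 * 646 = 1527.982

1527.982 m/s


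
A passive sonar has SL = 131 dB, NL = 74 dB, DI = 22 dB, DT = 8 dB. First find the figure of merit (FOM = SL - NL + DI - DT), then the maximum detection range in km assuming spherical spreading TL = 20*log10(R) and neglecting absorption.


Step 1: FOM = SL - NL + DI - DT = 131 - 74 + 22 - 8 = 71 dB
Step 2: at max range FOM = TL = 20*log10(R), so R = 10^(71/20) = 3548.13 m = 3.55 km

3.55 km


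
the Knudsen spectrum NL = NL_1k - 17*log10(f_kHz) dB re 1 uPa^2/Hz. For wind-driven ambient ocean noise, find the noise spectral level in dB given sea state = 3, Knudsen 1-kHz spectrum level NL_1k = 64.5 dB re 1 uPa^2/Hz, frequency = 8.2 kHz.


NL = NL_1k - 17*log10(f_kHz) = 64.5 - 17*log10(8.2) = 64.5 - (15.53) = 48.97

48.97 dB


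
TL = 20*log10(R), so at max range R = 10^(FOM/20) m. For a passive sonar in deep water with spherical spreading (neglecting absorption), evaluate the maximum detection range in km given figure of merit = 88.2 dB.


At max range FOM = TL, so 20*log10(R) = 88.2
R = 10^(88.2/20) = 25703.96 m = 25.7 km

25.7 km


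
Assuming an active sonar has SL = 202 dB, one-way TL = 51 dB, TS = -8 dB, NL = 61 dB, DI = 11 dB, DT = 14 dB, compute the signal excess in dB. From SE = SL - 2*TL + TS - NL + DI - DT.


SE = SL - 2*TL + TS - NL + DI - DT = 202 - 2*51 + (-8) - 61 + 11 - 14 = 28

28 dB


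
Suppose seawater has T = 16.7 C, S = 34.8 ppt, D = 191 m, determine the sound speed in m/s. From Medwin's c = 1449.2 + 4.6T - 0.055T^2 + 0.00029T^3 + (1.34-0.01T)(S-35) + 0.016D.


1514.85 m/s


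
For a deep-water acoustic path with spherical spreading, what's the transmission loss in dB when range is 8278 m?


TL = 20*log10(8278) = 78.36

78.36 dB


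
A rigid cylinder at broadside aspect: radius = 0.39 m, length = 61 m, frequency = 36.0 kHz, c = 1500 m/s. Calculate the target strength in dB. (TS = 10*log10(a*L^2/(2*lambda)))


lambda = 1500/36000 = 0.04167 m
TS = 10*log10(0.39*61^2/(2*0.04167)) = 42.41

42.41 dB


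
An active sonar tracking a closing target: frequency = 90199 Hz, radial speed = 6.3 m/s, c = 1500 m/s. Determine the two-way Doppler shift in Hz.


fd = 2*f*v/c = 2 * 90199 * 6.3 / 1500 = 757.67

757.67 Hz


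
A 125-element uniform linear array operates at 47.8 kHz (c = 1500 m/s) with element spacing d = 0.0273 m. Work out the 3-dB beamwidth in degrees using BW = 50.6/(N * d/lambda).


0.47 deg


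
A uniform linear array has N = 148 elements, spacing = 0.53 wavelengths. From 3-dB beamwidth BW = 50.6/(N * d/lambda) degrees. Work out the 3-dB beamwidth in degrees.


BW = 50.6 / (148 * 0.53) = 50.6 / 78.44 = 0.65

0.65 deg


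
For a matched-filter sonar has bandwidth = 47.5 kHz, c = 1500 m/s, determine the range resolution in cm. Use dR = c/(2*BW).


dR = c/(2*BW) = 1500 / (2 * 47.5e3) = 0.0158 m = 1.58 cm

1.58 cm


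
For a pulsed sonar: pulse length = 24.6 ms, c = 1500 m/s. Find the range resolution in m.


18.45 m


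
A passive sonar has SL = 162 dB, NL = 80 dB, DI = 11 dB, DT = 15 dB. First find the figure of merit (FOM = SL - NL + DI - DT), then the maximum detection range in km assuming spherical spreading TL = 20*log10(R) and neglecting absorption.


Step 1: FOM = SL - NL + DI - DT = 162 - 80 + 11 - 15 = 78 dB
Step 2: at max range FOM = TL = 20*log10(R), so R = 10^(78/20) = 7943.28 m = 7.94 km

7.94 km


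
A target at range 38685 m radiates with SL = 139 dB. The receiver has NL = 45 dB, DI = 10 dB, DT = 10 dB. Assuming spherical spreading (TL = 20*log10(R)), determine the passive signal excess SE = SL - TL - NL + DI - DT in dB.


Step 1: TL = 20*log10(38685) = 91.75 dB
Step 2: SE = 139 - 91.75 - 45 + 10 - 10 = 2.25

2.25 dB


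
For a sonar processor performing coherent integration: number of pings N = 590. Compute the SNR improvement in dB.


27.71 dB


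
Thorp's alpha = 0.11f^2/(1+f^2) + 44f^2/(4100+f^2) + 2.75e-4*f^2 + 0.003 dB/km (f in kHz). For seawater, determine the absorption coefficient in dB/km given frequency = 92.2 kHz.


32.134 dB/km


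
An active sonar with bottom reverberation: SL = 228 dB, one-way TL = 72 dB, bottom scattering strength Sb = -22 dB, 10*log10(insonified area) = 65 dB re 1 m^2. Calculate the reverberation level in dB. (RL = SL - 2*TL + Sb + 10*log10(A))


RL = SL - 2*TL + Sb + 10*log10(A) = 228 - 2*72 + (-22) + 65 = 127

127 dB


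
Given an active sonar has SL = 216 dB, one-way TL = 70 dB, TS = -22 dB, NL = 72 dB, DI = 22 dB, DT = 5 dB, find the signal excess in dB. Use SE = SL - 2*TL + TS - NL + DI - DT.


-1 dB


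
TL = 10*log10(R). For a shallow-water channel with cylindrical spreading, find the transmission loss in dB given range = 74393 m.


48.72 dB


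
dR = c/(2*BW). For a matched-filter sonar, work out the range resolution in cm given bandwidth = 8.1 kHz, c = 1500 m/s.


9.26 cm


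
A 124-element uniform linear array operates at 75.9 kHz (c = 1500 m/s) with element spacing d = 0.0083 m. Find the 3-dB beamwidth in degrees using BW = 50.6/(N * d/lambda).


0.97 deg


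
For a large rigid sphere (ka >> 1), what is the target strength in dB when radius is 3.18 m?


4.03 dB


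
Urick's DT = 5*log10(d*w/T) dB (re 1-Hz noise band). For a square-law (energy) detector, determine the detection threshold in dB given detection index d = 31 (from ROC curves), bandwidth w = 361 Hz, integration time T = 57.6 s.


DT = 5*log10(d*w/T) = 5*log10(31 * 361 / 57.6) = 5*log10(194.29) = 11.44

11.44 dB


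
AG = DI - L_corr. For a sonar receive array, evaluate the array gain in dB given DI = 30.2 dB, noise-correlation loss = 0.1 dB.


30.1 dB


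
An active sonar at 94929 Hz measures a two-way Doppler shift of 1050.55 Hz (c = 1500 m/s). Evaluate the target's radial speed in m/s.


From fd = 2*f*v/c, v = c*fd/(2*f) = 1500 * 1050.55 / (2*94929) = 8.3

8.3 m/s


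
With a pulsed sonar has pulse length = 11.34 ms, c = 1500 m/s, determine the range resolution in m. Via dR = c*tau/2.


dR = c*tau/2 = 1500 * 11.34e-3 / 2 = 8.505

8.505 m


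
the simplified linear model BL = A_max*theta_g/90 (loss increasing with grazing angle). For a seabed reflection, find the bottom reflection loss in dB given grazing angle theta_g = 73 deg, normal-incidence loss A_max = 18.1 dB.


BL = A_max * theta_g / 90 = 18.1 * 73 / 90 = 14.68

14.68 dB


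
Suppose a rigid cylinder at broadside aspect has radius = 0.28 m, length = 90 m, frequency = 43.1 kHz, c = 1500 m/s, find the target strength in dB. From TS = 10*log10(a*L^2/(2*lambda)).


45.13 dB


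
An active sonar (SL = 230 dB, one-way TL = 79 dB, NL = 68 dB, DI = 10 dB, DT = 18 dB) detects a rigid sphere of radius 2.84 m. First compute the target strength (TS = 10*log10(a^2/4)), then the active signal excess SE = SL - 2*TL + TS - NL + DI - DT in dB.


Step 1: TS = 10*log10(2.84^2/4) = 3.05 dB
Step 2: SE = SL - 2*TL + TS - NL + DI - DT = 230 - 2*79 + (3.05) - 68 + 10 - 18 = -0.95

-0.95 dB


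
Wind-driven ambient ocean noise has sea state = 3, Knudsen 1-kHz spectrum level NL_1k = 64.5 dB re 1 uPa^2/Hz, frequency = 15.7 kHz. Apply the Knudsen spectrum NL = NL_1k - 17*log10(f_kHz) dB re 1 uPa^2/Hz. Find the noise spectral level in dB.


NL = NL_1k - 17*log10(f_kHz) = 64.5 - 17*log10(15.7) = 64.5 - (20.33) = 44.17

44.17 dB


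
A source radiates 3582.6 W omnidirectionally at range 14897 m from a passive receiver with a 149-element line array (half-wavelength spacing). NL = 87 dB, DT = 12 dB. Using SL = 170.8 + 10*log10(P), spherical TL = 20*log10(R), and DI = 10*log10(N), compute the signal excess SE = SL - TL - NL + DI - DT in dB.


Step 1: SL = 170.8 + 10*log10(3582.6) = 206.34 dB
Step 2: TL = 20*log10(14897) = 83.46 dB
Step 3: DI = 10*log10(149) = 21.73 dB
Step 4: SE = SL - TL - NL + DI - DT = 206.34 - 83.46 - 87 + 21.73 - 12 = 45.61

45.61 dB


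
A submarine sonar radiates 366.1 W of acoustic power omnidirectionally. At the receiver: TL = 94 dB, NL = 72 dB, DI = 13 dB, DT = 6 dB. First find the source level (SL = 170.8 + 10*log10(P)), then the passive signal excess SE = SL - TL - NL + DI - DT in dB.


Step 1: SL = 170.8 + 10*log10(366.1) = 196.44 dB
Step 2: SE = SL - TL - NL + DI - DT = 196.44 - 94 - 72 + 13 - 6 = 37.44

37.44 dB


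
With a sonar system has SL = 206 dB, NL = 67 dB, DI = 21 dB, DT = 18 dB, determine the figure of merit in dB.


FOM = SL - NL + DI - DT = 206 - 67 + 21 - 18 = 142

142 dB


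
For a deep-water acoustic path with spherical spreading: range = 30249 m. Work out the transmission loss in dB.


TL = 20*log10(30249) = 89.61

89.61 dB


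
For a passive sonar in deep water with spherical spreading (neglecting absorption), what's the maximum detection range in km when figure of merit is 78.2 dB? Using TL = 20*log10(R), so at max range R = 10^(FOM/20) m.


8.13 km


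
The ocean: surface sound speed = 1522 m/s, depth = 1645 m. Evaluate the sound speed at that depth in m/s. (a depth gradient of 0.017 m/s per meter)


c = 1522 + 0.017 * 1645 = 1549.965

1549.965 m/s


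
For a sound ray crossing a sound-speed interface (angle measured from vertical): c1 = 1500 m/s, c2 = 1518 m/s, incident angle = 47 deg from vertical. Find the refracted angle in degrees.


sin(theta2) = (c2/c1)*sin(theta1) = (1518/1500)*sin(47 deg) = 0.74013
theta2 = arcsin(0.74013) = 47.74

47.74 deg


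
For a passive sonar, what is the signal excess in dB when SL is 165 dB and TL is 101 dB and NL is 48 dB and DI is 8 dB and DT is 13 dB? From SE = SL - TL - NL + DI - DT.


SE = SL - TL - NL + DI - DT = 165 - 101 - 48 + 8 - 13 = 11

11 dB


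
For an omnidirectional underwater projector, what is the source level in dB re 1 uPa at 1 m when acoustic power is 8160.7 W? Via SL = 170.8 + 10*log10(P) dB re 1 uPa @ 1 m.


SL = 170.8 + 10*log10(8160.7) = 170.8 + 39.12 = 209.92

209.92 dB


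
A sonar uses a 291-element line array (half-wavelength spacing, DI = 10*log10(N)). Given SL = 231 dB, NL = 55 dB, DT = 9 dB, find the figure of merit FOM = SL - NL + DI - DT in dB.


Step 1: DI = 10*log10(291) = 24.64 dB
Step 2: FOM = SL - NL + DI - DT = 231 - 55 + 24.64 - 9 = 191.64

191.64 dB


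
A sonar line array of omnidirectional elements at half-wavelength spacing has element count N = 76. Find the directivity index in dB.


DI = 10*log10(76) = 18.81

18.81 dB


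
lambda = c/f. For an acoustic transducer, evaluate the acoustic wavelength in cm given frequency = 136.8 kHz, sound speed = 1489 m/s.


1.09 cm


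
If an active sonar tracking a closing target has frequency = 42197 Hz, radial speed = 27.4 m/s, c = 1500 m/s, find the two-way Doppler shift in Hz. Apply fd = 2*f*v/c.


fd = 2*f*v/c = 2 * 42197 * 27.4 / 1500 = 1541.6

1541.6 Hz


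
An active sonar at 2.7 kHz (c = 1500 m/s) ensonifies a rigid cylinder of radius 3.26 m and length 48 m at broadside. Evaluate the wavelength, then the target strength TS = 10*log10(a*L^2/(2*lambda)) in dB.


Step 1: lambda = c/f = 1500/2700 = 0.55556 m
Step 2: TS = 10*log10(a*L^2/(2*lambda)) = 10*log10(3.26*48^2/(2*0.55556)) = 38.3

38.3 dB


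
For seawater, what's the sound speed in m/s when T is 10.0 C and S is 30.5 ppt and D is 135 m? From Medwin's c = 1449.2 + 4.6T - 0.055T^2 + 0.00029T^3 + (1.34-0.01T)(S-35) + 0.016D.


1486.57 m/s


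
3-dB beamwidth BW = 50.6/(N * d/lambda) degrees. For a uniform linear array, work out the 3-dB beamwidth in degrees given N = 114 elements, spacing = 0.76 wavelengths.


BW = 50.6 / (114 * 0.76) = 50.6 / 86.64 = 0.58

0.58 deg


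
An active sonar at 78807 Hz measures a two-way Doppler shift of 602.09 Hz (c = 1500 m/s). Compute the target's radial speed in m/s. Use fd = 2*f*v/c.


From fd = 2*f*v/c, v = c*fd/(2*f) = 1500 * 602.09 / (2*78807) = 5.73

5.73 m/s


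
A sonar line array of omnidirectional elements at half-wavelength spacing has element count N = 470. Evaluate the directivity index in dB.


26.72 dB


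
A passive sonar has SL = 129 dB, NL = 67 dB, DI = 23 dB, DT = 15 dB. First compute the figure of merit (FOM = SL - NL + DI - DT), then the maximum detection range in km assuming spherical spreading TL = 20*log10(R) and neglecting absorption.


Step 1: FOM = SL - NL + DI - DT = 129 - 67 + 23 - 15 = 70 dB
Step 2: at max range FOM = TL = 20*log10(R), so R = 10^(70/20) = 3162.28 m = 3.16 km

3.16 km


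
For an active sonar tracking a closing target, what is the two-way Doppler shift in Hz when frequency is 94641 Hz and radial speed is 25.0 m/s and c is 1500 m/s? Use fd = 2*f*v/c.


3154.7 Hz


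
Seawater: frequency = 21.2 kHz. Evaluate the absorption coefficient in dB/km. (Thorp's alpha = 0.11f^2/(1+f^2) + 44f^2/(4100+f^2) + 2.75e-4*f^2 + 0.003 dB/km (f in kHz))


4.583 dB/km


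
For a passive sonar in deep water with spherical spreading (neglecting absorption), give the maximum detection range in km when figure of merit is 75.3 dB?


At max range FOM = TL, so 20*log10(R) = 75.3
R = 10^(75.3/20) = 5821.03 m = 5.82 km

5.82 km


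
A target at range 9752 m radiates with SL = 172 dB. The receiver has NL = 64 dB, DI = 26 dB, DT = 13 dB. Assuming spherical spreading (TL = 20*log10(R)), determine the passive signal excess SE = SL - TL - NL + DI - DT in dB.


41.22 dB


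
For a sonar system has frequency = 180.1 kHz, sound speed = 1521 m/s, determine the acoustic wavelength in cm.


lambda = c/f = 1521 / 180100 = 0.0084 m = 0.84 cm

0.84 cm


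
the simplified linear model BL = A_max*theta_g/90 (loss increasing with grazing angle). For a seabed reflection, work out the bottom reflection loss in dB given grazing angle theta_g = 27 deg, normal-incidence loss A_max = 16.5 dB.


BL = A_max * theta_g / 90 = 16.5 * 27 / 90 = 4.95

4.95 dB


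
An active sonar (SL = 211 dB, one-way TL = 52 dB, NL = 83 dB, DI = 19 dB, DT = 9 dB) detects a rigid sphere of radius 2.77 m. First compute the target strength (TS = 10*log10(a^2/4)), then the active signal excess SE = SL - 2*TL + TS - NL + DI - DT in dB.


Step 1: TS = 10*log10(2.77^2/4) = 2.83 dB
Step 2: SE = SL - 2*TL + TS - NL + DI - DT = 211 - 2*52 + (2.83) - 83 + 19 - 9 = 36.83

36.83 dB


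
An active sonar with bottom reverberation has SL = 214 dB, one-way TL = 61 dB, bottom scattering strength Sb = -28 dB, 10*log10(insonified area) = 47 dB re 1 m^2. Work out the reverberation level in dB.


RL = SL - 2*TL + Sb + 10*log10(A) = 214 - 2*61 + (-28) + 47 = 111

111 dB


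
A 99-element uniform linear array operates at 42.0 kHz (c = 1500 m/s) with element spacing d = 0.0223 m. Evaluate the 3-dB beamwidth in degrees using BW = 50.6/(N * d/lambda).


Step 1: lambda = 1500/42000 = 0.03571 m
Step 2: d/lambda = 0.0223/0.03571 = 0.6245
Step 3: BW = 50.6/(N * d/lambda) = 50.6/(99 * 0.6245) = 0.82

0.82 deg


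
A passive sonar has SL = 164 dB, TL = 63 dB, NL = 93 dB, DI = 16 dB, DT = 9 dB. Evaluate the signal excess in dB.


SE = SL - TL - NL + DI - DT = 164 - 63 - 93 + 16 - 9 = 15

15 dB


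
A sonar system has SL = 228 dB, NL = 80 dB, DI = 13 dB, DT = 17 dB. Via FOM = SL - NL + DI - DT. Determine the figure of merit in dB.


FOM = SL - NL + DI - DT = 228 - 80 + 13 - 17 = 144

144 dB


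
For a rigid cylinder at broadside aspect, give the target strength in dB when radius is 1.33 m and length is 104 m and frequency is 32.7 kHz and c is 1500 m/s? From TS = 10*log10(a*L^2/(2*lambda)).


51.95 dB


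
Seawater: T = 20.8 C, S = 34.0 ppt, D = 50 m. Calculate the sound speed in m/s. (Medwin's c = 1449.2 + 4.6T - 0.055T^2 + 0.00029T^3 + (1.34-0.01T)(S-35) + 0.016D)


c = 1449.2 + 4.6*20.8 - 0.055*20.8^2 + 0.00029*20.8^3 + (1.34 - 0.01*20.8)*(34.0 - 35) + 0.016*50 = 1523.36

1523.36 m/s


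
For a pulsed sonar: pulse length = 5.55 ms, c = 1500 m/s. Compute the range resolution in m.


4.1625 m


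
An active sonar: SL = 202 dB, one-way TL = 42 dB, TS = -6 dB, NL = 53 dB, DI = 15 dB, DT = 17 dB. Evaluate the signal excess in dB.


SE = SL - 2*TL + TS - NL + DI - DT = 202 - 2*42 + (-6) - 53 + 15 - 17 = 57

57 dB


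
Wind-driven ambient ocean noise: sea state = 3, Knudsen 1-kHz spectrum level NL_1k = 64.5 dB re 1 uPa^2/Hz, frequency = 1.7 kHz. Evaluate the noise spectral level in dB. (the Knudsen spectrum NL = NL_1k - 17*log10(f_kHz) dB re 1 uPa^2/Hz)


60.58 dB


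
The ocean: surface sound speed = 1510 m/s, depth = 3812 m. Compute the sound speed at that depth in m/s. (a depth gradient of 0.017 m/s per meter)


1574.804 m/s


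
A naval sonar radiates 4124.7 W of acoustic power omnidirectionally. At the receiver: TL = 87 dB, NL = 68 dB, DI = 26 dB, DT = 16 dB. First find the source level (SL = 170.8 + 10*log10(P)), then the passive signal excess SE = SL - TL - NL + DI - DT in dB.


Step 1: SL = 170.8 + 10*log10(4124.7) = 206.95 dB
Step 2: SE = SL - TL - NL + DI - DT = 206.95 - 87 - 68 + 26 - 16 = 61.95

61.95 dB


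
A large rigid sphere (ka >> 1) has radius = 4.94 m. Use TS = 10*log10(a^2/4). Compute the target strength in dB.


TS = 10*log10(4.94^2 / 4) = 10*log10(6.1009) = 7.85

7.85 dB


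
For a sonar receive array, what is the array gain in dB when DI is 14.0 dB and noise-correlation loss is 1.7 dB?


12.3 dB


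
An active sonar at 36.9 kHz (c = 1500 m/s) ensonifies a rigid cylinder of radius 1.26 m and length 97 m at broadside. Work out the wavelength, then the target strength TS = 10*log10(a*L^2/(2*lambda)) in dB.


Step 1: lambda = c/f = 1500/36900 = 0.04065 m
Step 2: TS = 10*log10(a*L^2/(2*lambda)) = 10*log10(1.26*97^2/(2*0.04065)) = 51.64

51.64 dB


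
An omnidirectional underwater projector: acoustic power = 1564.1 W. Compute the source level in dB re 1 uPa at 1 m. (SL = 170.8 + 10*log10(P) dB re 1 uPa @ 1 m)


SL = 170.8 + 10*log10(1564.1) = 170.8 + 31.94 = 202.74

202.74 dB


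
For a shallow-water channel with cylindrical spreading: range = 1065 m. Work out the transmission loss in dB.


TL = 10*log10(1065) = 30.27

30.27 dB


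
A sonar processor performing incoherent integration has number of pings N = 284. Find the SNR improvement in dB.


12.27 dB


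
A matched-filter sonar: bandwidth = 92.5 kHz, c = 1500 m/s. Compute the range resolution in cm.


dR = c/(2*BW) = 1500 / (2 * 92.5e3) = 0.0081 m = 0.81 cm

0.81 cm


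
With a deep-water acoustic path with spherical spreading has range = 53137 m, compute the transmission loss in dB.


94.51 dB


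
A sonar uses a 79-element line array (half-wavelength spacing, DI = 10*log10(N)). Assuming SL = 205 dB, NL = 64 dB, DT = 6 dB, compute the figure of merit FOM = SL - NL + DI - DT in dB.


153.98 dB


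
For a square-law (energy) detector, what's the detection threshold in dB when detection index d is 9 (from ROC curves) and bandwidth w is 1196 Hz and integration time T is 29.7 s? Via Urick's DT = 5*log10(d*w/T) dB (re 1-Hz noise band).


12.8 dB


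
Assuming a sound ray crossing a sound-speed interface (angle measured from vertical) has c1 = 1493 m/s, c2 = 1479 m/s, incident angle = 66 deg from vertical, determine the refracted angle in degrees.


sin(theta2) = (c2/c1)*sin(theta1) = (1479/1493)*sin(66 deg) = 0.90498
theta2 = arcsin(0.90498) = 64.82

64.82 deg


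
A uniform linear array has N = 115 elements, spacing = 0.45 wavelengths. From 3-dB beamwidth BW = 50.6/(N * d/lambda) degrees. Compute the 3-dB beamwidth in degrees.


BW = 50.6 / (115 * 0.45) = 50.6 / 51.75 = 0.98

0.98 deg


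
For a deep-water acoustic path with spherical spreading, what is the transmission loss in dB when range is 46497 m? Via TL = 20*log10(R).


TL = 20*log10(46497) = 93.35

93.35 dB


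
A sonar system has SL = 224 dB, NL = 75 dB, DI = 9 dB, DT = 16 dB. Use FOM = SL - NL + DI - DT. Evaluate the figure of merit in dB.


FOM = SL - NL + DI - DT = 224 - 75 + 9 - 16 = 142

142 dB


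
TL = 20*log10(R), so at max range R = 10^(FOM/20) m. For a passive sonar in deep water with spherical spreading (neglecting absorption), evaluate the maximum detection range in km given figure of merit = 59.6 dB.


At max range FOM = TL, so 20*log10(R) = 59.6
R = 10^(59.6/20) = 954.99 m = 0.95 km

0.95 km


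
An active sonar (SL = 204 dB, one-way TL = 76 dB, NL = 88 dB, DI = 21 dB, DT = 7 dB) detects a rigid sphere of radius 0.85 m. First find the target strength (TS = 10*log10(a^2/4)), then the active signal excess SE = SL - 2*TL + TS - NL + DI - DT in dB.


Step 1: TS = 10*log10(0.85^2/4) = -7.43 dB
Step 2: SE = SL - 2*TL + TS - NL + DI - DT = 204 - 2*76 + (-7.43) - 88 + 21 - 7 = -29.43

-29.43 dB


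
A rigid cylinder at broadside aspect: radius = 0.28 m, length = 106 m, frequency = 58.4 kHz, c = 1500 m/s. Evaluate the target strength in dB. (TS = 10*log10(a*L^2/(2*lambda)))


lambda = 1500/58400 = 0.02568 m
TS = 10*log10(0.28*106^2/(2*0.02568)) = 47.87

47.87 dB


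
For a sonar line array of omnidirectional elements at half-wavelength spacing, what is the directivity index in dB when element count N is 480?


DI = 10*log10(480) = 26.81

26.81 dB


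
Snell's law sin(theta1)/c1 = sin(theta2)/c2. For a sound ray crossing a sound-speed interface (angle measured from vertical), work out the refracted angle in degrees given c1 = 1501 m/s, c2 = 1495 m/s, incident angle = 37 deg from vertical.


sin(theta2) = (c2/c1)*sin(theta1) = (1495/1501)*sin(37 deg) = 0.59941
theta2 = arcsin(0.59941) = 36.83

36.83 deg


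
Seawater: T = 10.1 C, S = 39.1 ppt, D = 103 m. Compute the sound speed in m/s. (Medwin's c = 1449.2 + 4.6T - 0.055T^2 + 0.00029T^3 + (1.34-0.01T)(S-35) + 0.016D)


c = 1449.2 + 4.6*10.1 - 0.055*10.1^2 + 0.00029*10.1^3 + (1.34 - 0.01*10.1)*(39.1 - 35) + 0.016*103 = 1497.08

1497.08 m/s


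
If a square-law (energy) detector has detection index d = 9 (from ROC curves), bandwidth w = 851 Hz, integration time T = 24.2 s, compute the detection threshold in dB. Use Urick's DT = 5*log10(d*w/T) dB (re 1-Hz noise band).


DT = 5*log10(d*w/T) = 5*log10(9 * 851 / 24.2) = 5*log10(316.49) = 12.5

12.5 dB


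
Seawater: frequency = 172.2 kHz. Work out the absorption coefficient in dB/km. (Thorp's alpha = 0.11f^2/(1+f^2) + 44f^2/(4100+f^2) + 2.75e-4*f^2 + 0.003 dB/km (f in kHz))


46.923 dB/km


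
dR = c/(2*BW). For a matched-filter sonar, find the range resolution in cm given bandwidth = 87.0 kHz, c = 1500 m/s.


dR = c/(2*BW) = 1500 / (2 * 87.0e3) = 0.0086 m = 0.86 cm

0.86 cm


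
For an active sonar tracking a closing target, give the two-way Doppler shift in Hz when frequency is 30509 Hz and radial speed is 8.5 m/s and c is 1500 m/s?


fd = 2*f*v/c = 2 * 30509 * 8.5 / 1500 = 345.77

345.77 Hz


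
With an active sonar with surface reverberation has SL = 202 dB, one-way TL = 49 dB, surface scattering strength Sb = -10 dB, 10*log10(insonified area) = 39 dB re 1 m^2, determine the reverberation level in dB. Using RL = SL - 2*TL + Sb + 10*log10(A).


RL = SL - 2*TL + Sb + 10*log10(A) = 202 - 2*49 + (-10) + 39 = 133

133 dB


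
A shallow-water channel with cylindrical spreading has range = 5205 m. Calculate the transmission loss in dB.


TL = 10*log10(5205) = 37.16

37.16 dB


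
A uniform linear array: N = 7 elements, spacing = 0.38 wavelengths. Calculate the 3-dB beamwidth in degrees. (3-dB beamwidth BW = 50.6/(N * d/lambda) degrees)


BW = 50.6 / (7 * 0.38) = 50.6 / 2.66 = 19.02

19.02 deg


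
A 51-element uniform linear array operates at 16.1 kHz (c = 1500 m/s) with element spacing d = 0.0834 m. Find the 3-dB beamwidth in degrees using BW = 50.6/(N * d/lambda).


1.11 deg


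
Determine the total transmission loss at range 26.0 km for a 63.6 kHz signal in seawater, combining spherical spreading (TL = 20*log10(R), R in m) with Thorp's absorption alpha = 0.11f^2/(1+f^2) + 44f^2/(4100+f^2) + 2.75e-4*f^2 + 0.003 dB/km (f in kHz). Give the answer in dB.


Step 1 (Thorp): alpha = 0.11*4044.96/(1+4044.96) + 44*4044.96/(4100+4044.96) + 2.75e-4*4044.96 + 0.003 = 23.0767 dB/km
Step 2: TL_spread = 20*log10(26000) = 88.3 dB
Step 3: TL_abs = alpha*R = 23.0767 * 26.0 = 599.99 dB
Step 4: TL_total = 88.3 + 599.99 = 688.29

688.29 dB


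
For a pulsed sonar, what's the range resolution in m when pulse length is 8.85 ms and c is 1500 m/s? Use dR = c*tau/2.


dR = c*tau/2 = 1500 * 8.85e-3 / 2 = 6.6375

6.6375 m


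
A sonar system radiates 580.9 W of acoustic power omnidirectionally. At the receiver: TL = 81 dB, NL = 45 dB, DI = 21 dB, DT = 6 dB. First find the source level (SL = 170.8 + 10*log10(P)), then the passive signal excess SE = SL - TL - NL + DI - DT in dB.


Step 1: SL = 170.8 + 10*log10(580.9) = 198.44 dB
Step 2: SE = SL - TL - NL + DI - DT = 198.44 - 81 - 45 + 21 - 6 = 87.44

87.44 dB


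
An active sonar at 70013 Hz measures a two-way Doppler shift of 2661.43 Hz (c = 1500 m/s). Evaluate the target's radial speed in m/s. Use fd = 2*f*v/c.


28.51 m/s


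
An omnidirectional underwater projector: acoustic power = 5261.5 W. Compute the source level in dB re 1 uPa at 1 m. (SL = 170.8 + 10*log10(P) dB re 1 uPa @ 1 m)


208.01 dB


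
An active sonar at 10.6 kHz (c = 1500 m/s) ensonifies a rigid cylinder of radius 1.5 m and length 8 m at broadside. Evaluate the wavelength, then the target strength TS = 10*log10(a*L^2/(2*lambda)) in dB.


Step 1: lambda = c/f = 1500/10600 = 0.14151 m
Step 2: TS = 10*log10(a*L^2/(2*lambda)) = 10*log10(1.5*8^2/(2*0.14151)) = 25.3

25.3 dB


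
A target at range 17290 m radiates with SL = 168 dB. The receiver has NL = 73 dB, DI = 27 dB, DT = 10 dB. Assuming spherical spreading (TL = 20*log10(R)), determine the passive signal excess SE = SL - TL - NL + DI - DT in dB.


27.24 dB


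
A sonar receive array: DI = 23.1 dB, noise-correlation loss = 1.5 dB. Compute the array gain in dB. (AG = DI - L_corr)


AG = DI - L_corr = 23.1 - 1.5 = 21.6

21.6 dB


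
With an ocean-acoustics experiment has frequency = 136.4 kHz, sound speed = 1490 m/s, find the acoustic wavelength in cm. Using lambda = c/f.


lambda = c/f = 1490 / 136400 = 0.0109 m = 1.09 cm

1.09 cm


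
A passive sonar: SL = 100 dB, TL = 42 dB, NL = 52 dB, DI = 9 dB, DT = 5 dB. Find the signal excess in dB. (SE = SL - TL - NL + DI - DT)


SE = SL - TL - NL + DI - DT = 100 - 42 - 52 + 9 - 5 = 10

10 dB


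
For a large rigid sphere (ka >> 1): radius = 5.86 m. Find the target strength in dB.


TS = 10*log10(5.86^2 / 4) = 10*log10(8.5849) = 9.34

9.34 dB


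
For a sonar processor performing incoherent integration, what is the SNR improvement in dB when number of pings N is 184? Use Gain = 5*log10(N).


Gain = 5*log10(184) = 11.32

11.32 dB


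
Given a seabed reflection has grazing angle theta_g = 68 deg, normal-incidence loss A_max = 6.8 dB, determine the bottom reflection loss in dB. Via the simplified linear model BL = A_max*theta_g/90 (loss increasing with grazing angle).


BL = A_max * theta_g / 90 = 6.8 * 68 / 90 = 5.14

5.14 dB


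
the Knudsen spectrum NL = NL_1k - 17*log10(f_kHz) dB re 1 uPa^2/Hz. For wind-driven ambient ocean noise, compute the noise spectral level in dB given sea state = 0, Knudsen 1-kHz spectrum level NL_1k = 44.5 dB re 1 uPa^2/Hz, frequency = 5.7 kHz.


NL = NL_1k - 17*log10(f_kHz) = 44.5 - 17*log10(5.7) = 44.5 - (12.85) = 31.65

31.65 dB


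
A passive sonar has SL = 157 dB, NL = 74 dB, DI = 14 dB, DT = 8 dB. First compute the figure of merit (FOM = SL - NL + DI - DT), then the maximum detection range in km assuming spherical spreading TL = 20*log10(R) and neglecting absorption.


Step 1: FOM = SL - NL + DI - DT = 157 - 74 + 14 - 8 = 89 dB
Step 2: at max range FOM = TL = 20*log10(R), so R = 10^(89/20) = 28183.83 m = 28.18 km

28.18 km


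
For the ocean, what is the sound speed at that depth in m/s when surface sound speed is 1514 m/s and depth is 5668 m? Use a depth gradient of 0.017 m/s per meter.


1610.356 m/s


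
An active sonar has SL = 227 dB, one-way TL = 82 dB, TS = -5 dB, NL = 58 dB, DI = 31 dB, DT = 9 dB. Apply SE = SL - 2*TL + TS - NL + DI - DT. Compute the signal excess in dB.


SE = SL - 2*TL + TS - NL + DI - DT = 227 - 2*82 + (-5) - 58 + 31 - 9 = 22

22 dB


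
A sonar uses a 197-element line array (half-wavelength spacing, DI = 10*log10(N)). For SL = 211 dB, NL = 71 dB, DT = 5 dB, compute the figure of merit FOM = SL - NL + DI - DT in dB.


Step 1: DI = 10*log10(197) = 22.94 dB
Step 2: FOM = SL - NL + DI - DT = 211 - 71 + 22.94 - 5 = 157.94

157.94 dB


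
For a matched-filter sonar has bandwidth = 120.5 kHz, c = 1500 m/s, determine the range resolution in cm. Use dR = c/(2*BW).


0.62 cm


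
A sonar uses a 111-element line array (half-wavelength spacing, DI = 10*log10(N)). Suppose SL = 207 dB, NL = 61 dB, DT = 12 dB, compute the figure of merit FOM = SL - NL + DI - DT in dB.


Step 1: DI = 10*log10(111) = 20.45 dB
Step 2: FOM = SL - NL + DI - DT = 207 - 61 + 20.45 - 12 = 154.45

154.45 dB


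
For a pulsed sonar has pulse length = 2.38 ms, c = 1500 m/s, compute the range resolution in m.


1.785 m


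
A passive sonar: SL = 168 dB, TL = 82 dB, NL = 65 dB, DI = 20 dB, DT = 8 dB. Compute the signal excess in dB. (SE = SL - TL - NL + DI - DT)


33 dB


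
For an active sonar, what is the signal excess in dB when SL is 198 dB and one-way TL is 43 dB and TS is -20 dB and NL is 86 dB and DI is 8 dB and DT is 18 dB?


SE = SL - 2*TL + TS - NL + DI - DT = 198 - 2*43 + (-20) - 86 + 8 - 18 = -4

-4 dB


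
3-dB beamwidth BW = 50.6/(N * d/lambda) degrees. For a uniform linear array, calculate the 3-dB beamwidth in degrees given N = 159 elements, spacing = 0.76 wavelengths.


BW = 50.6 / (159 * 0.76) = 50.6 / 120.84 = 0.42

0.42 deg


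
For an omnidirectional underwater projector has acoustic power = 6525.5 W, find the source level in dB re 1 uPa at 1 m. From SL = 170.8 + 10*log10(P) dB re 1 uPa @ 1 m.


SL = 170.8 + 10*log10(6525.5) = 170.8 + 38.15 = 208.95

208.95 dB


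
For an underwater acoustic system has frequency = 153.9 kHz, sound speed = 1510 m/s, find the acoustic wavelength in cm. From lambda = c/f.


lambda = c/f = 1510 / 153900 = 0.0098 m = 0.98 cm

0.98 cm


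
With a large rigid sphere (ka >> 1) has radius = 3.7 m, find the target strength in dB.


5.34 dB


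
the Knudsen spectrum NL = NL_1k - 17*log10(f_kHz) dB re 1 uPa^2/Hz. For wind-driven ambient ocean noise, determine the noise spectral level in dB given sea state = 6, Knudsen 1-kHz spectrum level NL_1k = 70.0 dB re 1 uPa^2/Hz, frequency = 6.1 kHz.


56.65 dB


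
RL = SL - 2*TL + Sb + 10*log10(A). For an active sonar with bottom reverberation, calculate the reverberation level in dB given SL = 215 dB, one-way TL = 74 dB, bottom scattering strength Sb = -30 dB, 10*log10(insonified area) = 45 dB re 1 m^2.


RL = SL - 2*TL + Sb + 10*log10(A) = 215 - 2*74 + (-30) + 45 = 82

82 dB


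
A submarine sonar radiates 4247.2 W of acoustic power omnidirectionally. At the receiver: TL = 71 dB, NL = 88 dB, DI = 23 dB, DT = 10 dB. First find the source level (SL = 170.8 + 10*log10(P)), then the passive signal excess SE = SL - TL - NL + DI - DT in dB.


Step 1: SL = 170.8 + 10*log10(4247.2) = 207.08 dB
Step 2: SE = SL - TL - NL + DI - DT = 207.08 - 71 - 88 + 23 - 10 = 61.08

61.08 dB


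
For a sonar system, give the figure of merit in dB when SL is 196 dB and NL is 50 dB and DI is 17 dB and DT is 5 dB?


FOM = SL - NL + DI - DT = 196 - 50 + 17 - 5 = 158

158 dB
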